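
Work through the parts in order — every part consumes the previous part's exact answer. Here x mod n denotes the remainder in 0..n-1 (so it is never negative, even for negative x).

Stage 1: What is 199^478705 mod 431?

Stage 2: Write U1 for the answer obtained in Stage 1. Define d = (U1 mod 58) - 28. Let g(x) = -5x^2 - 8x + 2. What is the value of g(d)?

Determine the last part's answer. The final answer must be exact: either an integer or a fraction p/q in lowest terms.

Stage 1: squarings mod 431: 199^1=199, 199^2=380, 199^4=15, 199^8=225, 199^16=198, 199^32=414, 199^64=289, 199^128=338, 199^256=29, 199^512=410, 199^1024=10, 199^2048=100, 199^4096=87, 199^8192=242, 199^16384=379, 199^32768=118, 199^65536=132, 199^131072=184, 199^262144=238; 199^478705 = 199^1 * 199^16 * 199^32 * 199^64 * 199^128 * 199^256 * 199^1024 * 199^2048 * 199^16384 * 199^65536 * 199^131072 * 199^262144 = 359 (mod 431); answer 359
Stage 2: U1 = 359; d = -17; -5*(-17)^2 - 8*(-17)^1 + 2 = (-1445) + (136) + (2) = -1307; answer -1307

-1307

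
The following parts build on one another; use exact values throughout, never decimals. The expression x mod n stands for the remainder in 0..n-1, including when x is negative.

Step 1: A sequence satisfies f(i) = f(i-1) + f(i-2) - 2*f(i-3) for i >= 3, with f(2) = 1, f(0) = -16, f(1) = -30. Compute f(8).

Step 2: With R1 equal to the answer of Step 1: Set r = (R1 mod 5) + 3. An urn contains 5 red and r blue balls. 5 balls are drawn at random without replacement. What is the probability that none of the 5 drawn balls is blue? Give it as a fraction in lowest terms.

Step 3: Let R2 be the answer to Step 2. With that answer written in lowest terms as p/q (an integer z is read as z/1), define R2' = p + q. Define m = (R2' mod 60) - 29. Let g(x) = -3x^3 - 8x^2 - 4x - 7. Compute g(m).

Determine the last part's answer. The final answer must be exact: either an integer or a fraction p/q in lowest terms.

-9863

Step 1: f(3) = 1*(1) + 1*(-30) - 2*(-16) = 3; iterating: f(3)=3, f(4)=64, f(5)=65, f(6)=123, f(7)=60, f(8)=53; answer 53
Step 2: R1 = 53; r = 6; total draws C(11,5) = 462; favorable C(5,5) = 1; P = 1/462; answer 1/462
Step 3: R2 = 1/462; threaded value p + q = 463; m = 14; -3*(14)^3 - 8*(14)^2 - 4*(14)^1 - 7 = (-8232) + (-1568) + (-56) + (-7) = -9863; answer -9863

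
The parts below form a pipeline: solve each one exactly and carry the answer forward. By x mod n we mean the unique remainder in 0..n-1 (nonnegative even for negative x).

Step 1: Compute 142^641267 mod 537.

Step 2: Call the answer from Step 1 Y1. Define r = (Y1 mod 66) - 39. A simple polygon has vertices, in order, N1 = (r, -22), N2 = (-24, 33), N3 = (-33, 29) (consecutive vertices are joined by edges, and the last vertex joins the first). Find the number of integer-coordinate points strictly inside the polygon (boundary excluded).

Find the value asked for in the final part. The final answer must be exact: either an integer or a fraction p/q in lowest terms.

Step 1: squarings mod 537: 142^1=142, 142^2=295, 142^4=31, 142^8=424, 142^16=418, 142^32=199, 142^64=400, 142^128=511, 142^256=139, 142^512=526, 142^1024=121, 142^2048=142, 142^4096=295, 142^8192=31, 142^16384=424, 142^32768=418, 142^65536=199, 142^131072=400, 142^262144=511, 142^524288=139; 142^641267 = 142^1 * 142^2 * 142^16 * 142^32 * 142^64 * 142^128 * 142^2048 * 142^16384 * 142^32768 * 142^65536 * 142^524288 = 244 (mod 537); answer 244
Step 2: Y1 = 244; r = 7; cross terms: (7*33 - -24*-22)=-297, (-24*29 - -33*33)=393, (-33*-22 - 7*29)=523; twice the area = |619| = 619; area = 619/2; boundary points = 1 + 1 + 1 = 3; strictly interior points = area - boundary/2 + 1 = 309; answer 309

309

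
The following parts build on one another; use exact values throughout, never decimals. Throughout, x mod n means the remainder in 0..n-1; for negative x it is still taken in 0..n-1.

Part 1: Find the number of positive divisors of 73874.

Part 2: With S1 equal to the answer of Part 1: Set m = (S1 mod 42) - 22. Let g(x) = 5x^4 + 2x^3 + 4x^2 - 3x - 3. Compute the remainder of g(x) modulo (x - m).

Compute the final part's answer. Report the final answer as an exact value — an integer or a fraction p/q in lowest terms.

Part 1: 73874 = 2 * 43 * 859; number of divisors = (1+1) * (1+1) * (1+1) = 8; answer 8
Part 2: S1 = 8; m = -14; remainder = value at the root: 5*(-14)^4 + 2*(-14)^3 + 4*(-14)^2 - 3*(-14)^1 - 3 = (192080) + (-5488) + (784) + (42) + (-3) = 187415; answer 187415

187415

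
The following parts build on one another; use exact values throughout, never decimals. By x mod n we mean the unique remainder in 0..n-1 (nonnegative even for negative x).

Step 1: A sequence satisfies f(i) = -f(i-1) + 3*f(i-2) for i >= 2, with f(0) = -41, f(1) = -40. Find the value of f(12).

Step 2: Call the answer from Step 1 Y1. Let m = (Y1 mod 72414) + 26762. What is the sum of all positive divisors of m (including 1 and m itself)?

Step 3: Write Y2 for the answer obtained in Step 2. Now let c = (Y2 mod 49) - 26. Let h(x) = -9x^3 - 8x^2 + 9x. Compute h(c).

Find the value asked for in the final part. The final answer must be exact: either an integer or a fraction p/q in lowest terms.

Step 1: f(2) = -1*(-40) + 3*(-41) = -83; iterating: f(2)=-83, f(3)=-37, f(4)=-212, f(5)=101, f(6)=-737, f(7)=1040, f(8)=-3251, f(9)=6371, f(10)=-16124, f(11)=35237, f(12)=-83609; answer -83609
Step 2: Y1 = -83609; m = 87981; 87981 = 3 * 29327; sigma = (1 + 3) * (1 + 29327) = 4 * 29328 = 117312; answer 117312
Step 3: Y2 = 117312; c = -20; -9*(-20)^3 - 8*(-20)^2 + 9*(-20)^1 = (72000) + (-3200) + (-180) = 68620; answer 68620

68620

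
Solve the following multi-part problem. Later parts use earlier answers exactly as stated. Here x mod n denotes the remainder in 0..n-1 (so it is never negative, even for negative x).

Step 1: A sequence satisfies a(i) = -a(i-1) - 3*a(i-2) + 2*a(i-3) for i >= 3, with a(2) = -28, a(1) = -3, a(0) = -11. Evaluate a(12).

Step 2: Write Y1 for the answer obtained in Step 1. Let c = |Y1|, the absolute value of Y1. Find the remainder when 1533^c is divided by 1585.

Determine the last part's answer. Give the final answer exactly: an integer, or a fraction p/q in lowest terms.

487

Step 1: a(3) = -1*(-28) - 3*(-3) + 2*(-11) = 15; iterating: a(3)=15, a(4)=63, a(5)=-164, a(6)=5, a(7)=613, a(8)=-956, a(9)=-873, a(10)=4967, a(11)=-4260, a(12)=-12387; answer -12387
Step 2: Y1 = -12387; c = 12387; squarings mod 1585: 1533^1=1533, 1533^2=1119, 1533^4=11, 1533^8=121, 1533^16=376, 1533^32=311, 1533^64=36, 1533^128=1296, 1533^256=1101, 1533^512=1261, 1533^1024=366, 1533^2048=816, 1533^4096=156, 1533^8192=561; 1533^12387 = 1533^1 * 1533^2 * 1533^32 * 1533^64 * 1533^4096 * 1533^8192 = 487 (mod 1585); answer 487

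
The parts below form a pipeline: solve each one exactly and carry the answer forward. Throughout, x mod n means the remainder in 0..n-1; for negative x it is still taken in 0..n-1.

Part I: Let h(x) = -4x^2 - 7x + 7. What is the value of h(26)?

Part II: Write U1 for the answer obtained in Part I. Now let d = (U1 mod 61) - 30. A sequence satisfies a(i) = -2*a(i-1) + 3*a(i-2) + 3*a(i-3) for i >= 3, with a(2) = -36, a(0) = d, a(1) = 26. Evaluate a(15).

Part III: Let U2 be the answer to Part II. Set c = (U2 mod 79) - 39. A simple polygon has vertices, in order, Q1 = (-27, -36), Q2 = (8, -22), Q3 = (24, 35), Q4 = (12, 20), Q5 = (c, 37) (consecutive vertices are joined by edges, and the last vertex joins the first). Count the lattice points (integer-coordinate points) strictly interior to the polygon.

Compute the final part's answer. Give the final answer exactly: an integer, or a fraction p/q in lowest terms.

2151

Part I: -4*(26)^2 - 7*(26)^1 + 7 = (-2704) + (-182) + (7) = -2879; answer -2879
Part II: U1 = -2879; d = 19; a(3) = -2*(-36) + 3*(26) + 3*(19) = 207; iterating: a(3)=207, a(4)=-444, a(5)=1401, a(6)=-3513, a(7)=9897, a(8)=-26130, a(9)=71412, a(10)=-191523, a(11)=518892, a(12)=-1398117, a(13)=3778341, a(14)=-10194357, a(15)=27529386; answer 27529386
Part III: U2 = 27529386; c = -20; cross terms: (-27*-22 - 8*-36)=882, (8*35 - 24*-22)=808, (24*20 - 12*35)=60, (12*37 - -20*20)=844, (-20*-36 - -27*37)=1719; twice the area = |4313| = 4313; area = 4313/2; boundary points = 7 + 1 + 3 + 1 + 1 = 13; strictly interior points = area - boundary/2 + 1 = 2151; answer 2151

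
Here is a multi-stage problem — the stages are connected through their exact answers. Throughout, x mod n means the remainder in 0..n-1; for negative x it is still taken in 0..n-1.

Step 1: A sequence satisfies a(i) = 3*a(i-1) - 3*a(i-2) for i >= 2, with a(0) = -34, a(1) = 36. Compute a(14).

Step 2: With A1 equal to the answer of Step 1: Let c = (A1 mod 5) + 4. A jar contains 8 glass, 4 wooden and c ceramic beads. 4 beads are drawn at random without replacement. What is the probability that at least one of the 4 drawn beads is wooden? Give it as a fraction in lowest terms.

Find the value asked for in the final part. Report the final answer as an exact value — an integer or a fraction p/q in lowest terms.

Step 1: a(2) = 3*(36) - 3*(-34) = 210; iterating: a(2)=210, a(3)=522, a(4)=936, a(5)=1242, a(6)=918, a(7)=-972, a(8)=-5670, a(9)=-14094, a(10)=-25272, a(11)=-33534, a(12)=-24786, a(13)=26244, a(14)=153090; answer 153090
Step 2: A1 = 153090; c = 4; total draws C(16,4) = 1820; complement C(12,4) = 495; favorable 1820 - 495 = 1325; P = 265/364; answer 265/364

265/364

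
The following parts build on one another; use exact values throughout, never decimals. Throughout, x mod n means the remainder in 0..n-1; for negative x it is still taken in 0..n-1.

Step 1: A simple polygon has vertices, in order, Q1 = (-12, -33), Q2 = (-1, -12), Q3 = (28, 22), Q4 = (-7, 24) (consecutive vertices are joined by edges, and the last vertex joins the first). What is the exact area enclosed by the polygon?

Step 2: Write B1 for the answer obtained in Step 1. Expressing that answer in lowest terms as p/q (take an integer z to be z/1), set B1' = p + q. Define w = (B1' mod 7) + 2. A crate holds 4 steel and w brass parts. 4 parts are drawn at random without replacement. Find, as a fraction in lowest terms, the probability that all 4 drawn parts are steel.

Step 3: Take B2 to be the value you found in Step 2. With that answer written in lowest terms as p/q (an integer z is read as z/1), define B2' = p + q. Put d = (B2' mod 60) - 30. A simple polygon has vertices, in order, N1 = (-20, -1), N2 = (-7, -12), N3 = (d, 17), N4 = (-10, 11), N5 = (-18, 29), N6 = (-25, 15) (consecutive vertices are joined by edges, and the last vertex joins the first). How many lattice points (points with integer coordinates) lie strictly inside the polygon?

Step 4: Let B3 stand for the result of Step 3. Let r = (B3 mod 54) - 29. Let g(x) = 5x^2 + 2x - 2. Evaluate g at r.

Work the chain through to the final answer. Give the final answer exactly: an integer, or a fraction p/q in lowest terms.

Step 1: cross terms: (-12*-12 - -1*-33)=111, (-1*22 - 28*-12)=314, (28*24 - -7*22)=826, (-7*-33 - -12*24)=519; twice the area = |1770| = 1770; area = 885; answer 885
Step 2: B1 = 885; threaded value p + q = 886; w = 6; total draws C(10,4) = 210; favorable C(4,4) = 1; P = 1/210; answer 1/210
Step 3: B2 = 1/210; threaded value p + q = 211; d = 1; cross terms: (-20*-12 - -7*-1)=233, (-7*17 - 1*-12)=-107, (1*11 - -10*17)=181, (-10*29 - -18*11)=-92, (-18*15 - -25*29)=455, (-25*-1 - -20*15)=325; twice the area = |995| = 995; area = 995/2; boundary points = 1 + 1 + 1 + 2 + 7 + 1 = 13; strictly interior points = area - boundary/2 + 1 = 492; answer 492
Step 4: B3 = 492; r = -23; 5*(-23)^2 + 2*(-23)^1 - 2 = (2645) + (-46) + (-2) = 2597; answer 2597

2597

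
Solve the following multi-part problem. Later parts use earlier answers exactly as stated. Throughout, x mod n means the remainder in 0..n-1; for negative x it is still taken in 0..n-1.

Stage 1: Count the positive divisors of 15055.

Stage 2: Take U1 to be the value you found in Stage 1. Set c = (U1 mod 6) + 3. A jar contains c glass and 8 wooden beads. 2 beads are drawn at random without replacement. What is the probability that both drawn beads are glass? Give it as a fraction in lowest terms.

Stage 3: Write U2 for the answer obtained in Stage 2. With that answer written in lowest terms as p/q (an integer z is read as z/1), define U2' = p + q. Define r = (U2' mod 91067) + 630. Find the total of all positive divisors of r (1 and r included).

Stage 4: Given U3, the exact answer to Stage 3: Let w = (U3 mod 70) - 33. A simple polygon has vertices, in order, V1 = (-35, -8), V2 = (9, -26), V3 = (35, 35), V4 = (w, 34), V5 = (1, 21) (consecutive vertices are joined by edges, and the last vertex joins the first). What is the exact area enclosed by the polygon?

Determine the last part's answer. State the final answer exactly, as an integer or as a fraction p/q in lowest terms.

Stage 1: 15055 = 5 * 3011; number of divisors = (1+1) * (1+1) = 4; answer 4
Stage 2: U1 = 4; c = 7; total draws C(15,2) = 105; favorable C(7,2) = 21; P = 1/5; answer 1/5
Stage 3: U2 = 1/5; threaded value p + q = 6; r = 636; 636 = 2^2 * 3 * 53; sigma = (1 + 2 + 4) * (1 + 3) * (1 + 53) = 7 * 4 * 54 = 1512; answer 1512
Stage 4: U3 = 1512; w = 9; cross terms: (-35*-26 - 9*-8)=982, (9*35 - 35*-26)=1225, (35*34 - 9*35)=875, (9*21 - 1*34)=155, (1*-8 - -35*21)=727; twice the area = |3964| = 3964; area = 1982; answer 1982

1982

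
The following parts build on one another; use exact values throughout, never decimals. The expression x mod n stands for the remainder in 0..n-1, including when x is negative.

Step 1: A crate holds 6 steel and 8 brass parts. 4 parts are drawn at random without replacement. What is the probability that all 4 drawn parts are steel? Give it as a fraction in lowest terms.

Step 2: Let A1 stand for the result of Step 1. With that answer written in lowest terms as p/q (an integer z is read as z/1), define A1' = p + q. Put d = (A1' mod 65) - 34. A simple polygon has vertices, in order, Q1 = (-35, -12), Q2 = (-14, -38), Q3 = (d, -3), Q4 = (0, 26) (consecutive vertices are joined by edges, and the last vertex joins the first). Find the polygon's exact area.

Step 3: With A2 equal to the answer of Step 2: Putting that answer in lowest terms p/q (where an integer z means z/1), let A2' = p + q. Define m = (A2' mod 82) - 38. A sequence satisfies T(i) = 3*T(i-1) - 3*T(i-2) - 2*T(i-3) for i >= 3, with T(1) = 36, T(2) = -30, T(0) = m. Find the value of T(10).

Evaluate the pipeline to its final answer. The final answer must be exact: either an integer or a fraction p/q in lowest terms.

Step 1: total draws C(14,4) = 1001; favorable C(6,4) = 15; P = 15/1001; answer 15/1001
Step 2: A1 = 15/1001; threaded value p + q = 1016; d = 7; cross terms: (-35*-38 - -14*-12)=1162, (-14*-3 - 7*-38)=308, (7*26 - 0*-3)=182, (0*-12 - -35*26)=910; twice the area = |2562| = 2562; area = 1281; answer 1281
Step 3: A2 = 1281; threaded value p + q = 1282; m = 14; T(3) = 3*(-30) - 3*(36) - 2*(14) = -226; iterating: T(3)=-226, T(4)=-660, T(5)=-1242, T(6)=-1294, T(7)=1164, T(8)=9858, T(9)=28670, T(10)=54108; answer 54108

54108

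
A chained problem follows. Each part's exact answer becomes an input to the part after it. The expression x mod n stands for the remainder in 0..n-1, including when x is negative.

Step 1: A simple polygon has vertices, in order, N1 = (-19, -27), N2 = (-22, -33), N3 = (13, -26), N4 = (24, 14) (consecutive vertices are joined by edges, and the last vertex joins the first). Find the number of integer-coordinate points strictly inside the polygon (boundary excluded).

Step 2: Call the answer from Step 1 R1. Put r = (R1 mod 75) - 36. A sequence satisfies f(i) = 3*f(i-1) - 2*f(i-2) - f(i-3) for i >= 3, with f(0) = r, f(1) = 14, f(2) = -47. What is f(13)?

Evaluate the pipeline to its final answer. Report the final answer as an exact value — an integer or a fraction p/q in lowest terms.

Step 1: cross terms: (-19*-33 - -22*-27)=33, (-22*-26 - 13*-33)=1001, (13*14 - 24*-26)=806, (24*-27 - -19*14)=-382; twice the area = |1458| = 1458; area = 729; boundary points = 3 + 7 + 1 + 1 = 12; strictly interior points = area - boundary/2 + 1 = 724; answer 724
Step 2: R1 = 724; r = 13; f(3) = 3*(-47) - 2*(14) - 1*(13) = -182; iterating: f(3)=-182, f(4)=-466, f(5)=-987, f(6)=-1847, f(7)=-3101, f(8)=-4622, f(9)=-5817, f(10)=-5106, f(11)=938, f(12)=18843, f(13)=59759; answer 59759

59759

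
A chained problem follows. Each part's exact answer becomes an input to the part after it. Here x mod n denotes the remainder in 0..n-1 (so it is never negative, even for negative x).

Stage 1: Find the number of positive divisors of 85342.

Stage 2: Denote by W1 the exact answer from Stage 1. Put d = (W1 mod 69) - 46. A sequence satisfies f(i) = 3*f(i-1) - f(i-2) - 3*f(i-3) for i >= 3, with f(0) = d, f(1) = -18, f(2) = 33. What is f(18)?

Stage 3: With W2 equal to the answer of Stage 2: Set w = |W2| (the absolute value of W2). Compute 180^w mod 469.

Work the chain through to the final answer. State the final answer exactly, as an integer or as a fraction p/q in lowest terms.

125

Stage 1: 85342 = 2 * 71 * 601; number of divisors = (1+1) * (1+1) * (1+1) = 8; answer 8
Stage 2: W1 = 8; d = -38; f(3) = 3*(33) - 1*(-18) - 3*(-38) = 231; iterating: f(3)=231, f(4)=714, f(5)=1812, f(6)=4029, f(7)=8133, f(8)=14934, f(9)=24582, f(10)=34413, f(11)=33855, f(12)=-6594, f(13)=-156876, f(14)=-565599, f(15)=-1520139, f(16)=-3524190, f(17)=-7355634, f(18)=-13982295; answer -13982295
Stage 3: W2 = -13982295; w = 13982295; squarings mod 469: 180^1=180, 180^2=39, 180^4=114, 180^8=333, 180^16=205, 180^32=284, 180^64=457, 180^128=144, 180^256=100, 180^512=151, 180^1024=289, 180^2048=39, 180^4096=114, 180^8192=333, 180^16384=205, 180^32768=284, 180^65536=457, 180^131072=144, 180^262144=100, 180^524288=151, 180^1048576=289, 180^2097152=39, 180^4194304=114, 180^8388608=333; 180^13982295 = 180^1 * 180^2 * 180^4 * 180^16 * 180^64 * 180^512 * 180^2048 * 180^4096 * 180^16384 * 180^65536 * 180^262144 * 180^1048576 * 180^4194304 * 180^8388608 = 125 (mod 469); answer 125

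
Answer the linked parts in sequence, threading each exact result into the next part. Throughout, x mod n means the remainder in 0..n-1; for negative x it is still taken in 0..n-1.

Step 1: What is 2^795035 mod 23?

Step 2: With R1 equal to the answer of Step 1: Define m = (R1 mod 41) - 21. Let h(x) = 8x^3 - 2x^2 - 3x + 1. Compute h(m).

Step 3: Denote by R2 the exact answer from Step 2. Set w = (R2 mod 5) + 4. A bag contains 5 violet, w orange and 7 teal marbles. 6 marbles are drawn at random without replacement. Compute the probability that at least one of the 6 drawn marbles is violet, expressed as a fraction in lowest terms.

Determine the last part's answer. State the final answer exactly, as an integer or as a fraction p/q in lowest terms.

Step 1: squarings mod 23: 2^1=2, 2^2=4, 2^4=16, 2^8=3, 2^16=9, 2^32=12, 2^64=6, 2^128=13, 2^256=8, 2^512=18, 2^1024=2, 2^2048=4, 2^4096=16, 2^8192=3, 2^16384=9, 2^32768=12, 2^65536=6, 2^131072=13, 2^262144=8, 2^524288=18; 2^795035 = 2^1 * 2^2 * 2^8 * 2^16 * 2^128 * 2^256 * 2^8192 * 2^262144 * 2^524288 = 12 (mod 23); answer 12
Step 2: R1 = 12; m = -9; 8*(-9)^3 - 2*(-9)^2 - 3*(-9)^1 + 1 = (-5832) + (-162) + (27) + (1) = -5966; answer -5966
Step 3: R2 = -5966; w = 8; total draws C(20,6) = 38760; complement C(15,6) = 5005; favorable 38760 - 5005 = 33755; P = 6751/7752; answer 6751/7752

6751/7752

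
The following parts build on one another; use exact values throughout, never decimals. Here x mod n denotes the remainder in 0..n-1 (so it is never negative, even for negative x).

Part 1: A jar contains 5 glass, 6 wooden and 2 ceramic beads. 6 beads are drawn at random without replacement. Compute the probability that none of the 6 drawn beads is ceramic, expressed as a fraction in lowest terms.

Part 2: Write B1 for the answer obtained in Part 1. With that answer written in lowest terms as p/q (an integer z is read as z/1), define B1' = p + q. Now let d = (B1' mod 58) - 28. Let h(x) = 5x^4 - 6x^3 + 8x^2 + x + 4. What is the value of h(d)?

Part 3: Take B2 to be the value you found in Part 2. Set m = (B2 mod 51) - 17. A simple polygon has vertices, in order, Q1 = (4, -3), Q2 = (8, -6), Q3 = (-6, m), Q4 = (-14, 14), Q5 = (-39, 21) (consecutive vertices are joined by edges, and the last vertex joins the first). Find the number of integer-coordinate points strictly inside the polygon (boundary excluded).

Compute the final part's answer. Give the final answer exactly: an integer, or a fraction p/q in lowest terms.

Part 1: total draws C(13,6) = 1716; favorable C(11,6) = 462; P = 7/26; answer 7/26
Part 2: B1 = 7/26; threaded value p + q = 33; d = 5; 5*(5)^4 - 6*(5)^3 + 8*(5)^2 + 1*(5)^1 + 4 = (3125) + (-750) + (200) + (5) + (4) = 2584; answer 2584
Part 3: B2 = 2584; m = 17; cross terms: (4*-6 - 8*-3)=0, (8*17 - -6*-6)=100, (-6*14 - -14*17)=154, (-14*21 - -39*14)=252, (-39*-3 - 4*21)=33; twice the area = |539| = 539; area = 539/2; boundary points = 1 + 1 + 1 + 1 + 1 = 5; strictly interior points = area - boundary/2 + 1 = 268; answer 268

268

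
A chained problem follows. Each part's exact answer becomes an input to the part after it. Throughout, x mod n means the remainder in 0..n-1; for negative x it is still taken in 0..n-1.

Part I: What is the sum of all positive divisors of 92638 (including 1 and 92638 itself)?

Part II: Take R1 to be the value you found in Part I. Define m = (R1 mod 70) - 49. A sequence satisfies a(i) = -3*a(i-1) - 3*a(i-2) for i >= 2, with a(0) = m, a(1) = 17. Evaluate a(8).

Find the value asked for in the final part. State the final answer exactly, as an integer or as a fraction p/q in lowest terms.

Part I: 92638 = 2 * 7 * 13 * 509; sigma = (1 + 2) * (1 + 7) * (1 + 13) * (1 + 509) = 3 * 8 * 14 * 510 = 171360; answer 171360
Part II: R1 = 171360; m = -49; a(2) = -3*(17) - 3*(-49) = 96; iterating: a(2)=96, a(3)=-339, a(4)=729, a(5)=-1170, a(6)=1323, a(7)=-459, a(8)=-2592; answer -2592

-2592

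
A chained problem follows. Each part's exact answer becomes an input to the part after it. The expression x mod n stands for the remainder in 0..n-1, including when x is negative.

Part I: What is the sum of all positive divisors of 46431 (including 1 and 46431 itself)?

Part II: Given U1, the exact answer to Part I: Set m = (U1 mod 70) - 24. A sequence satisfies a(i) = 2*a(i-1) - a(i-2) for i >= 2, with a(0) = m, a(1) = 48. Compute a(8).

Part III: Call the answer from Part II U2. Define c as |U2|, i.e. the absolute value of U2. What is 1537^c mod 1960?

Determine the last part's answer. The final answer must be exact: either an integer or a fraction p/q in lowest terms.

Part I: 46431 = 3^2 * 7 * 11 * 67; sigma = (1 + 3 + 9) * (1 + 7) * (1 + 11) * (1 + 67) = 13 * 8 * 12 * 68 = 84864; answer 84864
Part II: U1 = 84864; m = 0; a(2) = 2*(48) - 1*(0) = 96; iterating: a(2)=96, a(3)=144, a(4)=192, a(5)=240, a(6)=288, a(7)=336, a(8)=384; answer 384
Part III: U2 = 384; c = 384; squarings mod 1960: 1537^1=1537, 1537^2=569, 1537^4=361, 1537^8=961, 1537^16=361, 1537^32=961, 1537^64=361, 1537^128=961, 1537^256=361; 1537^384 = 1537^128 * 1537^256 = 1 (mod 1960); answer 1

1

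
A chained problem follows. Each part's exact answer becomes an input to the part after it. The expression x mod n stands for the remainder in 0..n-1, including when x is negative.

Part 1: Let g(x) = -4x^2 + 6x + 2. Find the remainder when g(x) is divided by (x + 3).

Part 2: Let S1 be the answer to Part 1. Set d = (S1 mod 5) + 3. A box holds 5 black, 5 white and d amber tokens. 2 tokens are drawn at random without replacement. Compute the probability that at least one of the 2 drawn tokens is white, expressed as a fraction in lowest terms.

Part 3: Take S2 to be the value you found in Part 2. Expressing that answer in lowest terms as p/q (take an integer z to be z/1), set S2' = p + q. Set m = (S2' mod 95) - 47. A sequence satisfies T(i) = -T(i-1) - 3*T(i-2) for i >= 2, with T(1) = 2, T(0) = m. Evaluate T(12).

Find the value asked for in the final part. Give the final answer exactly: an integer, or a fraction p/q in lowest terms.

7270

Part 1: remainder = value at the root: -4*(-3)^2 + 6*(-3)^1 + 2 = (-36) + (-18) + (2) = -52; answer -52
Part 2: S1 = -52; d = 6; total draws C(16,2) = 120; complement C(11,2) = 55; favorable 120 - 55 = 65; P = 13/24; answer 13/24
Part 3: S2 = 13/24; threaded value p + q = 37; m = -10; T(2) = -1*(2) - 3*(-10) = 28; iterating: T(2)=28, T(3)=-34, T(4)=-50, T(5)=152, T(6)=-2, T(7)=-454, T(8)=460, T(9)=902, T(10)=-2282, T(11)=-424, T(12)=7270; answer 7270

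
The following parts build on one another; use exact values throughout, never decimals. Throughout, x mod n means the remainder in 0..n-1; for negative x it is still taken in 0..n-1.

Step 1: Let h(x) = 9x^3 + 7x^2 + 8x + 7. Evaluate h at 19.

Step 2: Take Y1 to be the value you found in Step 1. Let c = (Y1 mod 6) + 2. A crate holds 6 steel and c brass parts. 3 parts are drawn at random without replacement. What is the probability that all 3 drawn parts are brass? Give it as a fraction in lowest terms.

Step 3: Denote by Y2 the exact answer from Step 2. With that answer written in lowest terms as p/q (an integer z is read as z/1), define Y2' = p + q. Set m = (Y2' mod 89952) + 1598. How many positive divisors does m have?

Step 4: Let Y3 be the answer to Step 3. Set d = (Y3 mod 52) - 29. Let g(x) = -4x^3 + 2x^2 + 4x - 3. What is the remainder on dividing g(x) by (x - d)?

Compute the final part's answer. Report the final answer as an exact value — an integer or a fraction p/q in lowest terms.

20159

Step 1: 9*(19)^3 + 7*(19)^2 + 8*(19)^1 + 7 = (61731) + (2527) + (152) + (7) = 64417; answer 64417
Step 2: Y1 = 64417; c = 3; total draws C(9,3) = 84; favorable C(3,3) = 1; P = 1/84; answer 1/84
Step 3: Y2 = 1/84; threaded value p + q = 85; m = 1683; 1683 = 3^2 * 11 * 17; number of divisors = (2+1) * (1+1) * (1+1) = 12; answer 12
Step 4: Y3 = 12; d = -17; remainder = value at the root: -4*(-17)^3 + 2*(-17)^2 + 4*(-17)^1 - 3 = (19652) + (578) + (-68) + (-3) = 20159; answer 20159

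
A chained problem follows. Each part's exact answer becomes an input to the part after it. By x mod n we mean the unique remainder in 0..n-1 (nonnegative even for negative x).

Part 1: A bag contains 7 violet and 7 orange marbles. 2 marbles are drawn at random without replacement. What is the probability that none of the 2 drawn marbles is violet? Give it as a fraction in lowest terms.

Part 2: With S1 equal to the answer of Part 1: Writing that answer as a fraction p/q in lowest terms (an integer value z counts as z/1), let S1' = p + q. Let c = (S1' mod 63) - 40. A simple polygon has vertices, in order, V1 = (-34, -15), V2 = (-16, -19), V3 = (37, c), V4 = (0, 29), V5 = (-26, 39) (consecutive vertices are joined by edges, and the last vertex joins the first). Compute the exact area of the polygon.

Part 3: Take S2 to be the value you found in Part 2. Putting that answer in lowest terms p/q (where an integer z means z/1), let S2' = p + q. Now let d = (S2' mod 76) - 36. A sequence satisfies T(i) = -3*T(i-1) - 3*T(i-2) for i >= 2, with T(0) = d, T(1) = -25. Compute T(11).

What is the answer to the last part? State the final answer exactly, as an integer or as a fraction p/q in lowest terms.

Part 1: total draws C(14,2) = 91; favorable C(7,2) = 21; P = 3/13; answer 3/13
Part 2: S1 = 3/13; threaded value p + q = 16; c = -24; cross terms: (-34*-19 - -16*-15)=406, (-16*-24 - 37*-19)=1087, (37*29 - 0*-24)=1073, (0*39 - -26*29)=754, (-26*-15 - -34*39)=1716; twice the area = |5036| = 5036; area = 2518; answer 2518
Part 3: S2 = 2518; threaded value p + q = 2519; d = -25; T(2) = -3*(-25) - 3*(-25) = 150; iterating: T(2)=150, T(3)=-375, T(4)=675, T(5)=-900, T(6)=675, T(7)=675, T(8)=-4050, T(9)=10125, T(10)=-18225, T(11)=24300; answer 24300

24300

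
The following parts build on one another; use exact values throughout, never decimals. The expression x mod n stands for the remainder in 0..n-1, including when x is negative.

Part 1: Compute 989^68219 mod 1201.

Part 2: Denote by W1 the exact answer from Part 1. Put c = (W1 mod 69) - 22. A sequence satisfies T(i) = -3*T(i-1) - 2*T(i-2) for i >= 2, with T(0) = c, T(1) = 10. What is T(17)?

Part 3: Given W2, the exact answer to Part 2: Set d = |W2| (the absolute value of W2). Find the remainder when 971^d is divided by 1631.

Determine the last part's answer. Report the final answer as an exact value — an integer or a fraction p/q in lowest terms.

653

Part 1: squarings mod 1201: 989^1=989, 989^2=507, 989^4=35, 989^8=24, 989^16=576, 989^32=300, 989^64=1126, 989^128=821, 989^256=280, 989^512=335, 989^1024=532, 989^2048=789, 989^4096=403, 989^8192=274, 989^16384=614, 989^32768=1083, 989^65536=713; 989^68219 = 989^1 * 989^2 * 989^8 * 989^16 * 989^32 * 989^64 * 989^512 * 989^2048 * 989^65536 = 222 (mod 1201); answer 222
Part 2: W1 = 222; c = -7; T(2) = -3*(10) - 2*(-7) = -16; iterating: T(2)=-16, T(3)=28, T(4)=-52, T(5)=100, T(6)=-196, T(7)=388, T(8)=-772, T(9)=1540, T(10)=-3076, T(11)=6148, T(12)=-12292, T(13)=24580, T(14)=-49156, T(15)=98308, T(16)=-196612, T(17)=393220; answer 393220
Part 3: W2 = 393220; d = 393220; squarings mod 1631: 971^1=971, 971^2=123, 971^4=450, 971^8=256, 971^16=296, 971^32=1173, 971^64=996, 971^128=368, 971^256=51, 971^512=970, 971^1024=1444, 971^2048=718, 971^4096=128, 971^8192=74, 971^16384=583, 971^32768=641, 971^65536=1500, 971^131072=851, 971^262144=37; 971^393220 = 971^4 * 971^131072 * 971^262144 = 653 (mod 1631); answer 653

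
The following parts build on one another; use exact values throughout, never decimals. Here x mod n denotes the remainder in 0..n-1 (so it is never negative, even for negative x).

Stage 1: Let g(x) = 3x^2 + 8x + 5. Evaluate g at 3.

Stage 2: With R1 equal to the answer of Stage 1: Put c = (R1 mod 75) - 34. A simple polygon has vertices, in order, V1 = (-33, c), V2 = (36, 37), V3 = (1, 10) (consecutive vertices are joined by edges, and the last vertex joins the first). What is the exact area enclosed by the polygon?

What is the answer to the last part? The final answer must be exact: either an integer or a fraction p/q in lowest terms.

Stage 1: 3*(3)^2 + 8*(3)^1 + 5 = (27) + (24) + (5) = 56; answer 56
Stage 2: R1 = 56; c = 22; cross terms: (-33*37 - 36*22)=-2013, (36*10 - 1*37)=323, (1*22 - -33*10)=352; twice the area = |-1338| = 1338; area = 669; answer 669

669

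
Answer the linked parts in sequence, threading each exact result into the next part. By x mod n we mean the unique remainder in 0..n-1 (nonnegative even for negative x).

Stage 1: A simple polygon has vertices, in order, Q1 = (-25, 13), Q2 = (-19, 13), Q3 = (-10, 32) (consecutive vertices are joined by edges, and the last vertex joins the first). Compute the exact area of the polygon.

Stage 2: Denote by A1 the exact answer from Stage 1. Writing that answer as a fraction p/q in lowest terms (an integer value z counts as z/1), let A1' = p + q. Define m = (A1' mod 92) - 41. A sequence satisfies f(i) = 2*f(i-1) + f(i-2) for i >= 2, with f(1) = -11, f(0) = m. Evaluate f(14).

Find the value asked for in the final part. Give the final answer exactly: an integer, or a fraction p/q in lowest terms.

-319765

Stage 1: cross terms: (-25*13 - -19*13)=-78, (-19*32 - -10*13)=-478, (-10*13 - -25*32)=670; twice the area = |114| = 114; area = 57; answer 57
Stage 2: A1 = 57; threaded value p + q = 58; m = 17; f(2) = 2*(-11) + 1*(17) = -5; iterating: f(2)=-5, f(3)=-21, f(4)=-47, f(5)=-115, f(6)=-277, f(7)=-669, f(8)=-1615, f(9)=-3899, f(10)=-9413, f(11)=-22725, f(12)=-54863, f(13)=-132451, f(14)=-319765; answer -319765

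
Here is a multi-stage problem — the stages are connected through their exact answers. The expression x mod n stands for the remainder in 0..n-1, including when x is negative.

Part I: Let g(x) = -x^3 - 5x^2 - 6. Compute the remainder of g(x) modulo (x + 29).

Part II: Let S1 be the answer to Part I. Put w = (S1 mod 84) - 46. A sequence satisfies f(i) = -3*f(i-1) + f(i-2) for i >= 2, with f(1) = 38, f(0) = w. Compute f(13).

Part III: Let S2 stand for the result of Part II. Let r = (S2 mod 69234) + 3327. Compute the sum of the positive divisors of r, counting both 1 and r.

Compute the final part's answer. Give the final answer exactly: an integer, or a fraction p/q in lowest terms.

7584

Part I: remainder = value at the root: -1*(-29)^3 - 5*(-29)^2 - 6 = (24389) + (-4205) + (-6) = 20178; answer 20178
Part II: S1 = 20178; w = -28; f(2) = -3*(38) + 1*(-28) = -142; iterating: f(2)=-142, f(3)=464, f(4)=-1534, f(5)=5066, f(6)=-16732, f(7)=55262, f(8)=-182518, f(9)=602816, f(10)=-1990966, f(11)=6575714, f(12)=-21718108, f(13)=71730038; answer 71730038
Part III: S2 = 71730038; r = 6941; 6941 = 11 * 631; sigma = (1 + 11) * (1 + 631) = 12 * 632 = 7584; answer 7584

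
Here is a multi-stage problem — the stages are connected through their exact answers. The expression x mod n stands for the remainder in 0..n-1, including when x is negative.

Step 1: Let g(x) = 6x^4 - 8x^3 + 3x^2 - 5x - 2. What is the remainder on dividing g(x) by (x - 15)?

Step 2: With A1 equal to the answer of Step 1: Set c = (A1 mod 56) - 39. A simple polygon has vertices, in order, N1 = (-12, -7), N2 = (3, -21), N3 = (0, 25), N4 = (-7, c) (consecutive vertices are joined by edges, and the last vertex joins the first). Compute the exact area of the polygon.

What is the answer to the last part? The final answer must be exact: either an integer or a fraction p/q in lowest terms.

Step 1: remainder = value at the root: 6*(15)^4 - 8*(15)^3 + 3*(15)^2 - 5*(15)^1 - 2 = (303750) + (-27000) + (675) + (-75) + (-2) = 277348; answer 277348
Step 2: A1 = 277348; c = -3; cross terms: (-12*-21 - 3*-7)=273, (3*25 - 0*-21)=75, (0*-3 - -7*25)=175, (-7*-7 - -12*-3)=13; twice the area = |536| = 536; area = 268; answer 268

268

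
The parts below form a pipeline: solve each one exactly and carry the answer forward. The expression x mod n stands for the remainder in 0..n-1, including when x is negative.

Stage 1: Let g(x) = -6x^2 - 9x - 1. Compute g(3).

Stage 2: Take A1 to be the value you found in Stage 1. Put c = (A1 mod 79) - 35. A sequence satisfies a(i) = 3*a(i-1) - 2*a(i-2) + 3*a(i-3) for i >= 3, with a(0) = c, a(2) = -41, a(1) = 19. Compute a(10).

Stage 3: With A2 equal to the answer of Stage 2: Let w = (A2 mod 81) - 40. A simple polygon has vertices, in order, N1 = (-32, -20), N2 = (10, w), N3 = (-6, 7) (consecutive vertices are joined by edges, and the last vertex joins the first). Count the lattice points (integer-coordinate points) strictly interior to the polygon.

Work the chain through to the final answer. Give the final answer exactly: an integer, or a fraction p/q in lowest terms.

732

Stage 1: -6*(3)^2 - 9*(3)^1 - 1 = (-54) + (-27) + (-1) = -82; answer -82
Stage 2: A1 = -82; c = 41; a(3) = 3*(-41) - 2*(19) + 3*(41) = -38; iterating: a(3)=-38, a(4)=25, a(5)=28, a(6)=-80, a(7)=-221, a(8)=-419, a(9)=-1055, a(10)=-2990; answer -2990
Stage 3: A2 = -2990; w = -33; cross terms: (-32*-33 - 10*-20)=1256, (10*7 - -6*-33)=-128, (-6*-20 - -32*7)=344; twice the area = |1472| = 1472; area = 736; boundary points = 1 + 8 + 1 = 10; strictly interior points = area - boundary/2 + 1 = 732; answer 732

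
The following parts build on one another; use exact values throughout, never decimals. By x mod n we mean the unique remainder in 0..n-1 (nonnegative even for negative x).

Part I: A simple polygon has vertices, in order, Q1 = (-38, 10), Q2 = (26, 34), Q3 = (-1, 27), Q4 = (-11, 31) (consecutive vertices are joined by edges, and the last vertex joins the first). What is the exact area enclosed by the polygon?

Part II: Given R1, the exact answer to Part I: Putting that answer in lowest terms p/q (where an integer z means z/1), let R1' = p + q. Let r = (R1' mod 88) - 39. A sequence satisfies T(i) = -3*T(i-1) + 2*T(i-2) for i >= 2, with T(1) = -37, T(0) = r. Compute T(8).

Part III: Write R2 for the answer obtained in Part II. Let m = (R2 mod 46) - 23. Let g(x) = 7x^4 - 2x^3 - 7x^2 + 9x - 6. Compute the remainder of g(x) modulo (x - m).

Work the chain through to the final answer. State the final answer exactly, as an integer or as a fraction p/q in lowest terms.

448906

Part I: cross terms: (-38*34 - 26*10)=-1552, (26*27 - -1*34)=736, (-1*31 - -11*27)=266, (-11*10 - -38*31)=1068; twice the area = |518| = 518; area = 259; answer 259
Part II: R1 = 259; threaded value p + q = 260; r = 45; T(2) = -3*(-37) + 2*(45) = 201; iterating: T(2)=201, T(3)=-677, T(4)=2433, T(5)=-8653, T(6)=30825, T(7)=-109781, T(8)=390993; answer 390993
Part III: R2 = 390993; m = 16; remainder = value at the root: 7*(16)^4 - 2*(16)^3 - 7*(16)^2 + 9*(16)^1 - 6 = (458752) + (-8192) + (-1792) + (144) + (-6) = 448906; answer 448906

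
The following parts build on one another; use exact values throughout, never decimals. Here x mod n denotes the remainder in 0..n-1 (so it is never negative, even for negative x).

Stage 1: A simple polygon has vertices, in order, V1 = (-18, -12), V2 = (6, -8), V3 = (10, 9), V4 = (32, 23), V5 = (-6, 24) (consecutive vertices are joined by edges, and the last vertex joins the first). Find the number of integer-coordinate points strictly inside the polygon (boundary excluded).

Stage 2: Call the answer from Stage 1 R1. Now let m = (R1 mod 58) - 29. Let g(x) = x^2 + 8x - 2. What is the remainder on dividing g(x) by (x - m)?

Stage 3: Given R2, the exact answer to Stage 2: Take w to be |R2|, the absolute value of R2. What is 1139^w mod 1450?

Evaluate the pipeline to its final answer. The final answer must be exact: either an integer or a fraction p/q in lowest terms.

829

Stage 1: cross terms: (-18*-8 - 6*-12)=216, (6*9 - 10*-8)=134, (10*23 - 32*9)=-58, (32*24 - -6*23)=906, (-6*-12 - -18*24)=504; twice the area = |1702| = 1702; area = 851; boundary points = 4 + 1 + 2 + 1 + 12 = 20; strictly interior points = area - boundary/2 + 1 = 842; answer 842
Stage 2: R1 = 842; m = 1; remainder = value at the root: 1*(1)^2 + 8*(1)^1 - 2 = (1) + (8) + (-2) = 7; answer 7
Stage 3: R2 = 7; w = 7; squarings mod 1450: 1139^1=1139, 1139^2=1021, 1139^4=1341; 1139^7 = 1139^1 * 1139^2 * 1139^4 = 829 (mod 1450); answer 829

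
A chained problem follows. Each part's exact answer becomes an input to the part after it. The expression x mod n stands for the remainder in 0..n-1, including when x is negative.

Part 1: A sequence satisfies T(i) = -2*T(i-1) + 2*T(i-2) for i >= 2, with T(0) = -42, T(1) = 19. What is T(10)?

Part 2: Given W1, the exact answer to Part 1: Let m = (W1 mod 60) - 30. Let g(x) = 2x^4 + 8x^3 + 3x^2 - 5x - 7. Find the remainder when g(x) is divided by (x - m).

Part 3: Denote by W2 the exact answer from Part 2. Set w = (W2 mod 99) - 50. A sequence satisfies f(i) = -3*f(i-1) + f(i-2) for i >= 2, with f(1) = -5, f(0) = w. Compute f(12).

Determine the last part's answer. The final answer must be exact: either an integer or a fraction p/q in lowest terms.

Part 1: T(2) = -2*(19) + 2*(-42) = -122; iterating: T(2)=-122, T(3)=282, T(4)=-808, T(5)=2180, T(6)=-5976, T(7)=16312, T(8)=-44576, T(9)=121776, T(10)=-332704; answer -332704
Part 2: W1 = -332704; m = 26; remainder = value at the root: 2*(26)^4 + 8*(26)^3 + 3*(26)^2 - 5*(26)^1 - 7 = (913952) + (140608) + (2028) + (-130) + (-7) = 1056451; answer 1056451
Part 3: W2 = 1056451; w = -28; f(2) = -3*(-5) + 1*(-28) = -13; iterating: f(2)=-13, f(3)=34, f(4)=-115, f(5)=379, f(6)=-1252, f(7)=4135, f(8)=-13657, f(9)=45106, f(10)=-148975, f(11)=492031, f(12)=-1625068; answer -1625068

-1625068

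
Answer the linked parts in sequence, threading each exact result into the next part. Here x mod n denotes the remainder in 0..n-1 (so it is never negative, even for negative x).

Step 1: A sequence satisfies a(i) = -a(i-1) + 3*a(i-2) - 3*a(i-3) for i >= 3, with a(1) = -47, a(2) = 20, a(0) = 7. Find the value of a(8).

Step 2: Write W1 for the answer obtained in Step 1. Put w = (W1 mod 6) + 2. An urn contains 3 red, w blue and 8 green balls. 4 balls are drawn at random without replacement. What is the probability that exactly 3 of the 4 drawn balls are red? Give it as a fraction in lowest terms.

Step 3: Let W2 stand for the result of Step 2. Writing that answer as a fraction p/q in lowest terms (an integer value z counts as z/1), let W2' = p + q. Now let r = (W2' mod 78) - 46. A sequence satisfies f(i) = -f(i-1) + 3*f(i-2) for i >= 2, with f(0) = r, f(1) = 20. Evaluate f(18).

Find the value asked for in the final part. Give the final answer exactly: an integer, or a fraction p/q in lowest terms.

Step 1: a(3) = -1*(20) + 3*(-47) - 3*(7) = -182; iterating: a(3)=-182, a(4)=383, a(5)=-989, a(6)=2684, a(7)=-6800, a(8)=17819; answer 17819
Step 2: W1 = 17819; w = 7; total draws C(18,4) = 3060; favorable C(3,3)*C(15,1) = 15; P = 1/204; answer 1/204
Step 3: W2 = 1/204; threaded value p + q = 205; r = 3; f(2) = -1*(20) + 3*(3) = -11; iterating: f(2)=-11, f(3)=71, f(4)=-104, f(5)=317, f(6)=-629, f(7)=1580, f(8)=-3467, f(9)=8207, f(10)=-18608, f(11)=43229, f(12)=-99053, f(13)=228740, f(14)=-525899, f(15)=1212119, f(16)=-2789816, f(17)=6426173, f(18)=-14795621; answer -14795621

-14795621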